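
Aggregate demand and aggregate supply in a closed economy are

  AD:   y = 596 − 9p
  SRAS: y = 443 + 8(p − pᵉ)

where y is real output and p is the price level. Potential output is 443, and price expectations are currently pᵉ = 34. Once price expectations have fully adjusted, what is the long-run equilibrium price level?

Short run: with pᵉ = 34, SRAS is y = 171 + 8p. Setting AD = SRAS gives 425 = 17p, so p = 25 and y = 596 − 9·25 = 371.
Output 371 is below potential 443, so over time expected prices fall and SRAS shifts right until y returns to 443.
Long run: y = 443 on the AD curve gives 443 = 596 − 9p, so p = 17.

Long-run p = 17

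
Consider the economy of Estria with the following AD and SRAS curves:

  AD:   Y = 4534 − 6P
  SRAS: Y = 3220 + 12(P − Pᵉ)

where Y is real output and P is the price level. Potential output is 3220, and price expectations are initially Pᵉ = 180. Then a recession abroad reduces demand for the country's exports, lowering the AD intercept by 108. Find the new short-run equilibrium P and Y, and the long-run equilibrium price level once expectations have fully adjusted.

AD shifts left: new AD is Y = 4426 − 6P. With Pᵉ = 180, SRAS is Y = 1060 + 12P.
Short run: 4426 − 6P = 1060 + 12P gives 3366 = 18P, so P = 187 and Y = 4426 − 6·187 = 3304.
Y = 3304 is above potential 3220; expectations adjust and SRAS shifts left until Y = 3220.
Long run: on the new AD curve, 3220 = 4426 − 6P gives P = 201.

Short run: P = 187, Y = 3304. Long run: P = 201.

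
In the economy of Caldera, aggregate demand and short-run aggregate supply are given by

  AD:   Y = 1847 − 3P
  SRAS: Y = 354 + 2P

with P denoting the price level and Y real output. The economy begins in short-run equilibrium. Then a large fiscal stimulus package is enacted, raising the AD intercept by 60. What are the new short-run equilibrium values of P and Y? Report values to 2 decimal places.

This is a positive demand shock: AD shifts right.
New AD: Y = 1907 − 3P.
Set AD = SRAS: 1907 − 3P = 354 + 2P, so 1553 = 5P and P = 310.60.
Substituting into AD, Y = 975.20.

P = 310.60, Y = 975.20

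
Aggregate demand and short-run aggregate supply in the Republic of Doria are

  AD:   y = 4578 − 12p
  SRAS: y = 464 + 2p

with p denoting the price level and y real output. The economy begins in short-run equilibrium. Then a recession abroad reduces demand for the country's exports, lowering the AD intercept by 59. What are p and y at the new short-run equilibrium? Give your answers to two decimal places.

p = 289.64, y = 1043.29

This is a negative demand shock: AD shifts left.
New AD: y = 4519 − 12p.
Set AD = SRAS: 4519 − 12p = 464 + 2p, so 4055 = 14p and p = 289.64.
Substituting into AD, y = 1043.29.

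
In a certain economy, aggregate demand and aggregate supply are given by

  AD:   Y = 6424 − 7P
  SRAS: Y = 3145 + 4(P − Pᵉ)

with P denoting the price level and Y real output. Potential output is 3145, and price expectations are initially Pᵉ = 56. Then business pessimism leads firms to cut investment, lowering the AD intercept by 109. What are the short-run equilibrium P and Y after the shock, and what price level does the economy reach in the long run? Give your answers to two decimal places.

AD shifts left: new AD is Y = 6315 − 7P. With Pᵉ = 56, SRAS is Y = 2921 + 4P.
Short run: 6315 − 7P = 2921 + 4P gives 3394 = 11P, so P = 308.55 and Y = 6315 − 7P = 4155.18.
Y = 4155.18 is above potential 3145; expectations adjust and SRAS shifts left until Y = 3145.
Long run: on the new AD curve, 3145 = 6315 − 7P gives P = 452.86.

Short run: P = 308.55, Y = 4155.18. Long run: P = 452.86.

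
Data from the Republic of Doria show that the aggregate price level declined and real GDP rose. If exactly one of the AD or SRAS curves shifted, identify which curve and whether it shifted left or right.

SRAS shifted right

P fell and Y rose. An AD shift moves P and Y in the same direction; an SRAS shift moves them in opposite directions.
Here P and Y moved in opposite directions, so the SRAS curve shifted.
Since Y rose, SRAS shifted right.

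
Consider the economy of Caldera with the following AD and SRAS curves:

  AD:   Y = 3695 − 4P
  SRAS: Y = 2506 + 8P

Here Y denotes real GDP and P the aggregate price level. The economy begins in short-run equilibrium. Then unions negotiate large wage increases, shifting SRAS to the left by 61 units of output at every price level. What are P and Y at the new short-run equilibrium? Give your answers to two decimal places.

P = 104.17, Y = 3278.33

This is a negative supply shock: SRAS shifts left.
New SRAS: Y = 2445 + 8P.
Set AD = SRAS: 3695 − 4P = 2445 + 8P, so 1250 = 12P and P = 104.17.
Substituting into AD, Y = 3278.33.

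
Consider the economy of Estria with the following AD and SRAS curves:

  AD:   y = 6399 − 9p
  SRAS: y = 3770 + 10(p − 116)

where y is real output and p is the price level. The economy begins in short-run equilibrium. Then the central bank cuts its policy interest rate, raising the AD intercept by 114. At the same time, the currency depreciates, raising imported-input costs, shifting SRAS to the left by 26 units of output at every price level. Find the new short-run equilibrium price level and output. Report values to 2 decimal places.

After both shocks: AD is y = 6513 − 9p and SRAS is y = 2584 + 10p.
Setting them equal: 3929 = 19p, so p = 206.79.
Substituting into AD, y = 4651.89.

p = 206.79, y = 4651.89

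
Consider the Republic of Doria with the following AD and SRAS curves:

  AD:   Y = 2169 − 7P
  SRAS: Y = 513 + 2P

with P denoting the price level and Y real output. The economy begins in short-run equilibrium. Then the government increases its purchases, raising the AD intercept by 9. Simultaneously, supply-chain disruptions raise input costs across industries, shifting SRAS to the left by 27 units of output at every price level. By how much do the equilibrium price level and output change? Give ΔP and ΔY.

ΔP = +4, ΔY = -19

After both shocks: AD is Y = 2178 − 7P and SRAS is Y = 486 + 2P.
Setting them equal: 1692 = 9P, so P = 188.
Y = 2178 − 7·188 = 862.
Initially P = 184, Y = 881, so ΔP = +4 and ΔY = -19.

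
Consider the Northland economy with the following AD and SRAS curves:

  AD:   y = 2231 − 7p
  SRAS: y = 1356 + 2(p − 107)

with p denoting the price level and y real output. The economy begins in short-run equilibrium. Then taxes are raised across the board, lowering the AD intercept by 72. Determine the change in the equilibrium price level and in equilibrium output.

This is a negative demand shock: AD shifts left.
New AD: y = 2159 − 7p.
SRAS can be written y = 1142 + 2p.
Set AD = SRAS: 2159 − 7p = 1142 + 2p, so 1017 = 9p and p = 113.
y = 2159 − 7·113 = 1368.
Initially p = 121, y = 1384, so Δp = -8 and Δy = -16.

Δp = -8, Δy = -16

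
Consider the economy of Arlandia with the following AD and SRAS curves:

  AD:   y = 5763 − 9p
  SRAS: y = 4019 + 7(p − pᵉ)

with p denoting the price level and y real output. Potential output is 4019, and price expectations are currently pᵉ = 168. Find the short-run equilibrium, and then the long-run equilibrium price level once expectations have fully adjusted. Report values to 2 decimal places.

Short run: with pᵉ = 168, SRAS is y = 2843 + 7p. Setting AD = SRAS gives 2920 = 16p, so p = 182.50 and y = 5763 − 9p = 4120.50.
Output 4120.50 is above potential 4019, so over time expected prices rise and SRAS shifts left until y returns to 4019.
Long run: y = 4019 on the AD curve gives 4019 = 5763 − 9p, so p = 193.78.

Short run: p = 182.50, y = 4120.50. Long run: p = 193.78.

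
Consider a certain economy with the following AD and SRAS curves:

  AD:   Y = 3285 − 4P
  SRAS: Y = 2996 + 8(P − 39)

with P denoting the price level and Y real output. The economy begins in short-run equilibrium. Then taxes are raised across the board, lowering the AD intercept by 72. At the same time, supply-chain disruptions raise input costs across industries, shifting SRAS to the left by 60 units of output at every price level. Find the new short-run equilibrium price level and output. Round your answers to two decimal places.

After both shocks: AD is Y = 3213 − 4P and SRAS is Y = 2624 + 8P.
Setting them equal: 589 = 12P, so P = 49.08.
Substituting into AD, Y = 3016.67.

P = 49.08, Y = 3016.67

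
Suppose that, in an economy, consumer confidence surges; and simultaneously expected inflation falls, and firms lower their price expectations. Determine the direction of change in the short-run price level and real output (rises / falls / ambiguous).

The first event is a positive demand shock: AD shifts right, which by itself pushes P up and Y up.
The second is a favourable supply shock: SRAS shifts right, which by itself pushes P down and Y up.
The two shocks push P in opposite directions, so the effect on P is ambiguous. Both shocks push Y up, so Y rises.

Price level: ambiguous; output: rises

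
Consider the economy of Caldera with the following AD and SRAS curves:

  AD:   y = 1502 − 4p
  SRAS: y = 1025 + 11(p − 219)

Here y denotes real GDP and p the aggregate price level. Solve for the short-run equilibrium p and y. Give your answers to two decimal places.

p = 192.40, y = 732.40

Write SRAS as y = 1025 + 11p − 2409 = 11p − 1384.
Set AD = SRAS: 1502 − 4p = 11p − 1384, so 2886 = 15p and p = 192.40.
Substituting into AD, y = 1502 − 4p = 732.40.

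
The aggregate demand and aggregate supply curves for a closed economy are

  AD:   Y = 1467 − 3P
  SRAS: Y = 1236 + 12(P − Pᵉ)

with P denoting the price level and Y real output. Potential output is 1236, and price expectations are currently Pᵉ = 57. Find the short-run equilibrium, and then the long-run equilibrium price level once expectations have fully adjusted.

Short run: with Pᵉ = 57, SRAS is Y = 552 + 12P. Setting AD = SRAS gives 915 = 15P, so P = 61 and Y = 1467 − 3·61 = 1284.
Output 1284 is above potential 1236, so over time expected prices rise and SRAS shifts left until Y returns to 1236.
Long run: Y = 1236 on the AD curve gives 1236 = 1467 − 3P, so P = 77.

Short run: P = 61, Y = 1284. Long run: P = 77.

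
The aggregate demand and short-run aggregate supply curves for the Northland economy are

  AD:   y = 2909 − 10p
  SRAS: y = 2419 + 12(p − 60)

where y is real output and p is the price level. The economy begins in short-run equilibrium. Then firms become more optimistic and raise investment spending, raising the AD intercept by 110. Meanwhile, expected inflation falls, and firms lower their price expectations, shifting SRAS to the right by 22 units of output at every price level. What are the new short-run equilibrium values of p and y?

p = 59, y = 2429

After both shocks: AD is y = 3019 − 10p and SRAS is y = 1721 + 12p.
Setting them equal: 1298 = 22p, so p = 59.
y = 3019 − 10·59 = 2429.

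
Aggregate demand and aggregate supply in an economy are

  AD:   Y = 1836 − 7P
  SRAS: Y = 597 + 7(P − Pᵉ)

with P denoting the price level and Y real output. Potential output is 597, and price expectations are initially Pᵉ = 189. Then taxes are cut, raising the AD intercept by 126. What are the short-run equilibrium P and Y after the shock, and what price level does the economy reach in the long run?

AD shifts right: new AD is Y = 1962 − 7P. With Pᵉ = 189, SRAS is Y = 7P − 726.
Short run: 1962 − 7P = 7P − 726 gives 2688 = 14P, so P = 192 and Y = 1962 − 7·192 = 618.
Y = 618 is above potential 597; expectations adjust and SRAS shifts left until Y = 597.
Long run: on the new AD curve, 597 = 1962 − 7P gives P = 195.

Short run: P = 192, Y = 618. Long run: P = 195.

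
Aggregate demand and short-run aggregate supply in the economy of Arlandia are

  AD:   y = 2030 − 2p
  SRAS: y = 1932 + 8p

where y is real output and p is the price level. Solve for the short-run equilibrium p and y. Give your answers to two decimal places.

Set AD = SRAS: 2030 − 2p = 1932 + 8p, so 98 = 10p and p = 9.80.
Substituting into AD, y = 2030 − 2p = 2010.40.

p = 9.80, y = 2010.40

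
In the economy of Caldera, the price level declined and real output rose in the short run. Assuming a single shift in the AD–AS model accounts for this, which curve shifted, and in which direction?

P fell and Y rose. An AD shift moves P and Y in the same direction; an SRAS shift moves them in opposite directions.
Here P and Y moved in opposite directions, so the SRAS curve shifted.
Since Y rose, SRAS shifted right.

SRAS shifted right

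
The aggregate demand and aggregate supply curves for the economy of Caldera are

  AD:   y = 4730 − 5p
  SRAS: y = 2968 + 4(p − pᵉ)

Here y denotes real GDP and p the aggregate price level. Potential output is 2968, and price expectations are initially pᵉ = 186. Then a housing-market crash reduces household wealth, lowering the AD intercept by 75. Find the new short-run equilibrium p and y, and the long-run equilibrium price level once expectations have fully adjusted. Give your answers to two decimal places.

Short run: p = 270.11, y = 3304.44. Long run: p = 337.40.

AD shifts left: new AD is y = 4655 − 5p. With pᵉ = 186, SRAS is y = 2224 + 4p.
Short run: 4655 − 5p = 2224 + 4p gives 2431 = 9p, so p = 270.11 and y = 4655 − 5p = 3304.44.
y = 3304.44 is above potential 2968; expectations adjust and SRAS shifts left until y = 2968.
Long run: on the new AD curve, 2968 = 4655 − 5p gives p = 337.40.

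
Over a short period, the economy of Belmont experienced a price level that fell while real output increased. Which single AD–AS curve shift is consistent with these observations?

SRAS shifted right

P fell and Y rose. An AD shift moves P and Y in the same direction; an SRAS shift moves them in opposite directions.
Here P and Y moved in opposite directions, so the SRAS curve shifted.
Since Y rose, SRAS shifted right.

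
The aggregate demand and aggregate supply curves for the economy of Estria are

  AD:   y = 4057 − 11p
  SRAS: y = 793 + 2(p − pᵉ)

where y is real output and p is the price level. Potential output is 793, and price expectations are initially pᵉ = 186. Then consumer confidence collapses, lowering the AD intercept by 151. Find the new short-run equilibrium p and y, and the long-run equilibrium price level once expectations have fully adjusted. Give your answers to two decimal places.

AD shifts left: new AD is y = 3906 − 11p. With pᵉ = 186, SRAS is y = 421 + 2p.
Short run: 3906 − 11p = 421 + 2p gives 3485 = 13p, so p = 268.08 and y = 3906 − 11p = 957.15.
y = 957.15 is above potential 793; expectations adjust and SRAS shifts left until y = 793.
Long run: on the new AD curve, 793 = 3906 − 11p gives p = 283.00.

Short run: p = 268.08, y = 957.15. Long run: p = 283.00.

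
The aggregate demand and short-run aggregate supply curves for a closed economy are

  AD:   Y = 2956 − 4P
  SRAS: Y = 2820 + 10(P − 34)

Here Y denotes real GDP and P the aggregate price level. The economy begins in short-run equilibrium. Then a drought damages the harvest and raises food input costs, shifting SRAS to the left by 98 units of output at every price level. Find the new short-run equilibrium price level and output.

This is a negative supply shock: SRAS shifts left.
New SRAS: Y = 2382 + 10P.
Set AD = SRAS: 2956 − 4P = 2382 + 10P, so 574 = 14P and P = 41.
Y = 2956 − 4·41 = 2792.

P = 41, Y = 2792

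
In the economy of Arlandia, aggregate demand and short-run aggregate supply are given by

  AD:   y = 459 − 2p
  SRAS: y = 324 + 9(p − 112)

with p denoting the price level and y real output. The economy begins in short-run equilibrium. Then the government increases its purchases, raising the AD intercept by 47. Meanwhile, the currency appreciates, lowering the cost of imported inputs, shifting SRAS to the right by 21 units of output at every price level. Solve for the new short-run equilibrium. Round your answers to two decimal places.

After both shocks: AD is y = 506 − 2p and SRAS is y = 9p − 663.
Setting them equal: 1169 = 11p, so p = 106.27.
Substituting into AD, y = 293.45.

p = 106.27, y = 293.45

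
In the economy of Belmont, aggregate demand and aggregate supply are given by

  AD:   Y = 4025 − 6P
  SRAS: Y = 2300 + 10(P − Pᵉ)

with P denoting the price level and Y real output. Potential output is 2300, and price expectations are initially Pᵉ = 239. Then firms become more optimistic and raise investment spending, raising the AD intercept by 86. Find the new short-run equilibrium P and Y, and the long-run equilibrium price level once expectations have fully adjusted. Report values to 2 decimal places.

AD shifts right: new AD is Y = 4111 − 6P. With Pᵉ = 239, SRAS is Y = 10P − 90.
Short run: 4111 − 6P = 10P − 90 gives 4201 = 16P, so P = 262.56 and Y = 4111 − 6P = 2535.63.
Y = 2535.63 is above potential 2300; expectations adjust and SRAS shifts left until Y = 2300.
Long run: on the new AD curve, 2300 = 4111 − 6P gives P = 301.83.

Short run: P = 262.56, Y = 2535.63. Long run: P = 301.83.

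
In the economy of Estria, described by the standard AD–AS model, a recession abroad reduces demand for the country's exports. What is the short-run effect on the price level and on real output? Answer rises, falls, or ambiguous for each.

Price level: falls; output: falls

This is a negative demand shock: AD shifts left.
Moving along the upward-sloping SRAS curve, P falls and Y falls.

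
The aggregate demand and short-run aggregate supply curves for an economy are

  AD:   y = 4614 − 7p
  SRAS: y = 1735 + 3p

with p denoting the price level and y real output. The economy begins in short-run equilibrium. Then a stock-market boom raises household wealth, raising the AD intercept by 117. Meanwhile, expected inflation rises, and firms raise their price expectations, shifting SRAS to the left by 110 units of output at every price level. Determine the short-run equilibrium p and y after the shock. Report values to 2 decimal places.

After both shocks: AD is y = 4731 − 7p and SRAS is y = 1625 + 3p.
Setting them equal: 3106 = 10p, so p = 310.60.
Substituting into AD, y = 2556.80.

p = 310.60, y = 2556.80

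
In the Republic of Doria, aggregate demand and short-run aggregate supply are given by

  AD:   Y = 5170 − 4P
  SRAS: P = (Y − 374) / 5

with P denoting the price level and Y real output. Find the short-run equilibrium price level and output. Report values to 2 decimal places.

P = 532.89, Y = 3038.44

Rearrange SRAS to Y = 374 + 5P.
Set AD = SRAS: 5170 − 4P = 374 + 5P, so 4796 = 9P and P = 532.89.
Substituting into AD, Y = 5170 − 4P = 3038.44.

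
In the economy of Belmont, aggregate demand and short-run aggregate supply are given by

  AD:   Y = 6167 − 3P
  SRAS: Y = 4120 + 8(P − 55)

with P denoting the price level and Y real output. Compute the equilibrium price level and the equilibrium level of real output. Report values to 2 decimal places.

P = 226.09, Y = 5488.73

Write SRAS as Y = 4120 + 8P − 440 = 3680 + 8P.
Set AD = SRAS: 6167 − 3P = 3680 + 8P, so 2487 = 11P and P = 226.09.
Substituting into AD, Y = 6167 − 3P = 5488.73.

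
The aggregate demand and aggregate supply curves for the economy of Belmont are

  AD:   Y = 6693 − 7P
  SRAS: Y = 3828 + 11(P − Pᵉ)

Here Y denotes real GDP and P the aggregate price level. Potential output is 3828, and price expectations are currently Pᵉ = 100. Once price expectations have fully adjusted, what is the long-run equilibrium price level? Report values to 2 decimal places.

Long-run P = 409.29

Short run: with Pᵉ = 100, SRAS is Y = 2728 + 11P. Setting AD = SRAS gives 3965 = 18P, so P = 220.28 and Y = 6693 − 7P = 5151.06.
Output 5151.06 is above potential 3828, so over time expected prices rise and SRAS shifts left until Y returns to 3828.
Long run: Y = 3828 on the AD curve gives 3828 = 6693 − 7P, so P = 409.29.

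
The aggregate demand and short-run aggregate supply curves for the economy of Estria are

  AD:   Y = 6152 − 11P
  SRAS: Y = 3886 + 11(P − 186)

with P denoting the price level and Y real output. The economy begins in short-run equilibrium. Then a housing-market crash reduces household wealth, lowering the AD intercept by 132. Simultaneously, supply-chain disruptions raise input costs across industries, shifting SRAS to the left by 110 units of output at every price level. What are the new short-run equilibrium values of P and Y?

P = 195, Y = 3875

After both shocks: AD is Y = 6020 − 11P and SRAS is Y = 1730 + 11P.
Setting them equal: 4290 = 22P, so P = 195.
Y = 6020 − 11·195 = 3875.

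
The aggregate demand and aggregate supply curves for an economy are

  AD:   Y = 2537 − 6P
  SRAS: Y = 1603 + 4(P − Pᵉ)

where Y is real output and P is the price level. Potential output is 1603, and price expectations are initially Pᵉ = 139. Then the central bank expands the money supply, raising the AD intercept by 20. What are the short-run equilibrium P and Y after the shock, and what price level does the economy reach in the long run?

Short run: P = 151, Y = 1651. Long run: P = 159.

AD shifts right: new AD is Y = 2557 − 6P. With Pᵉ = 139, SRAS is Y = 1047 + 4P.
Short run: 2557 − 6P = 1047 + 4P gives 1510 = 10P, so P = 151 and Y = 2557 − 6·151 = 1651.
Y = 1651 is above potential 1603; expectations adjust and SRAS shifts left until Y = 1603.
Long run: on the new AD curve, 1603 = 2557 − 6P gives P = 159.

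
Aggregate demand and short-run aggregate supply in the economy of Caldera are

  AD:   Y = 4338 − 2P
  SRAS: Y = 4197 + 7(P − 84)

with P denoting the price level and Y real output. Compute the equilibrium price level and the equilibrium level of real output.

Write SRAS as Y = 4197 + 7P − 588 = 3609 + 7P.
Set AD = SRAS: 4338 − 2P = 3609 + 7P, so 729 = 9P and P = 81.
Then Y = 4338 − 2·81 = 4176.

P = 81, Y = 4176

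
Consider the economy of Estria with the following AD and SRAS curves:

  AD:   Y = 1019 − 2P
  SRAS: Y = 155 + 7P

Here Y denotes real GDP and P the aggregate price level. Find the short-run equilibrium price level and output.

P = 96, Y = 827

Set AD = SRAS: 1019 − 2P = 155 + 7P, so 864 = 9P and P = 96.
Then Y = 1019 − 2·96 = 827.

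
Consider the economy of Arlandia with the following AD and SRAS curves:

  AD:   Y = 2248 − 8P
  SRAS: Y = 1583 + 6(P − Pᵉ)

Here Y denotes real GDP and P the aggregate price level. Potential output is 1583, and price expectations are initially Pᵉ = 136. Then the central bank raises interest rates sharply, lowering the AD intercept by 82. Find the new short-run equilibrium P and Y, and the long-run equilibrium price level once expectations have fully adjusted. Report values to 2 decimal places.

AD shifts left: new AD is Y = 2166 − 8P. With Pᵉ = 136, SRAS is Y = 767 + 6P.
Short run: 2166 − 8P = 767 + 6P gives 1399 = 14P, so P = 99.93 and Y = 2166 − 8P = 1366.57.
Y = 1366.57 is below potential 1583; expectations adjust and SRAS shifts right until Y = 1583.
Long run: on the new AD curve, 1583 = 2166 − 8P gives P = 72.88.

Short run: P = 99.93, Y = 1366.57. Long run: P = 72.88.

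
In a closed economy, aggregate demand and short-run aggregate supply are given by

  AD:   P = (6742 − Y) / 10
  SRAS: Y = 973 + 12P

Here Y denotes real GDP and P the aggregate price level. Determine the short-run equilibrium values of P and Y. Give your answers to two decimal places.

P = 262.23, Y = 4119.73

Rearrange AD to Y = 6742 − 10P.
Set AD = SRAS: 6742 − 10P = 973 + 12P, so 5769 = 22P and P = 262.23.
Substituting into AD, Y = 6742 − 10P = 4119.73.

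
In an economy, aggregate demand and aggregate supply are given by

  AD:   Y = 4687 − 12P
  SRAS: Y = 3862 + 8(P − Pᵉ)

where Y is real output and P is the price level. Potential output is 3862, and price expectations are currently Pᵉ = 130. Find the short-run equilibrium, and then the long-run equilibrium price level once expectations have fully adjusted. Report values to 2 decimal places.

Short run: with Pᵉ = 130, SRAS is Y = 2822 + 8P. Setting AD = SRAS gives 1865 = 20P, so P = 93.25 and Y = 4687 − 12P = 3568.00.
Output 3568.00 is below potential 3862, so over time expected prices fall and SRAS shifts right until Y returns to 3862.
Long run: Y = 3862 on the AD curve gives 3862 = 4687 − 12P, so P = 68.75.

Short run: P = 93.25, Y = 3568.00. Long run: P = 68.75.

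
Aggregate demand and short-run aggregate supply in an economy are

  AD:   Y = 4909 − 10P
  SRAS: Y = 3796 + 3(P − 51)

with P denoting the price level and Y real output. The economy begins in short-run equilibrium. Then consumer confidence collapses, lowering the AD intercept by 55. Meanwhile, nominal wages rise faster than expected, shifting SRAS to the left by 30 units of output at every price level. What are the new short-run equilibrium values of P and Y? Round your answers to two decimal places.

P = 95.46, Y = 3899.38

After both shocks: AD is Y = 4854 − 10P and SRAS is Y = 3613 + 3P.
Setting them equal: 1241 = 13P, so P = 95.46.
Substituting into AD, Y = 3899.38.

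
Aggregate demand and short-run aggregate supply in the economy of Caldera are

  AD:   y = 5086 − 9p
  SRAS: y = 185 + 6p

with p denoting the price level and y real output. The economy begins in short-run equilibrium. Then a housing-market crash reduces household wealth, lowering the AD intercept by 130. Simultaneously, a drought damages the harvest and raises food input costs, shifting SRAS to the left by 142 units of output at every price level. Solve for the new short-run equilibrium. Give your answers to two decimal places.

p = 327.53, y = 2008.20

After both shocks: AD is y = 4956 − 9p and SRAS is y = 43 + 6p.
Setting them equal: 4913 = 15p, so p = 327.53.
Substituting into AD, y = 2008.20.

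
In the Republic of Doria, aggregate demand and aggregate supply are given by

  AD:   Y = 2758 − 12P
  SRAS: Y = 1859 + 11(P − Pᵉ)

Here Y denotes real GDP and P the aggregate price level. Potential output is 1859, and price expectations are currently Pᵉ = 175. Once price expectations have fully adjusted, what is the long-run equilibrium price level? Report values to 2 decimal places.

Long-run P = 74.92

Short run: with Pᵉ = 175, SRAS is Y = 11P − 66. Setting AD = SRAS gives 2824 = 23P, so P = 122.78 and Y = 2758 − 12P = 1284.61.
Output 1284.61 is below potential 1859, so over time expected prices fall and SRAS shifts right until Y returns to 1859.
Long run: Y = 1859 on the AD curve gives 1859 = 2758 − 12P, so P = 74.92.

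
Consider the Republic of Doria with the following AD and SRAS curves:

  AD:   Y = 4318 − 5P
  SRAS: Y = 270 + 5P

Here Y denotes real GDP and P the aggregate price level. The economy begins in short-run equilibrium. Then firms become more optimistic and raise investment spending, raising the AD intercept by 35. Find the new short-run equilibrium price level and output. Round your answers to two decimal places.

P = 408.30, Y = 2311.50

This is a positive demand shock: AD shifts right.
New AD: Y = 4353 − 5P.
Set AD = SRAS: 4353 − 5P = 270 + 5P, so 4083 = 10P and P = 408.30.
Substituting into AD, Y = 2311.50.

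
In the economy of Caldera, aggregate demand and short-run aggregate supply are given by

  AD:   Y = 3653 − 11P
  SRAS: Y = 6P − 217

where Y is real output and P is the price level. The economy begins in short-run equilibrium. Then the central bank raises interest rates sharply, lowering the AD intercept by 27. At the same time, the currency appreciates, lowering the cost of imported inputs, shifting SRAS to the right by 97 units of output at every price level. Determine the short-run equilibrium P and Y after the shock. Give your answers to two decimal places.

P = 220.35, Y = 1202.12

After both shocks: AD is Y = 3626 − 11P and SRAS is Y = 6P − 120.
Setting them equal: 3746 = 17P, so P = 220.35.
Substituting into AD, Y = 1202.12.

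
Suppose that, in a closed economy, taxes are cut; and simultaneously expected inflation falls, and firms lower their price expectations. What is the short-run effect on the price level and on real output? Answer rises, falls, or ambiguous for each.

The first event is a positive demand shock: AD shifts right, which by itself pushes P up and Y up.
The second is a favourable supply shock: SRAS shifts right, which by itself pushes P down and Y up.
The two shocks push P in opposite directions, so the effect on P is ambiguous. Both shocks push Y up, so Y rises.

Price level: ambiguous; output: rises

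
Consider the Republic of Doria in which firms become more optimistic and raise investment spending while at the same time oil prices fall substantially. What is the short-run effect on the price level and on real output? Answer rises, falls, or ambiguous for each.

The first event is a positive demand shock: AD shifts right, which by itself pushes P up and Y up.
The second is a favourable supply shock: SRAS shifts right, which by itself pushes P down and Y up.
The two shocks push P in opposite directions, so the effect on P is ambiguous. Both shocks push Y up, so Y rises.

Price level: ambiguous; output: rises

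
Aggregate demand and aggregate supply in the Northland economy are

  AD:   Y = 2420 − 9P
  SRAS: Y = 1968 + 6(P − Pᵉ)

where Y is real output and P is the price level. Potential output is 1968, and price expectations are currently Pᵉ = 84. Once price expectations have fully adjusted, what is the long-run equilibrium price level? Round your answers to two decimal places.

Long-run P = 50.22

Short run: with Pᵉ = 84, SRAS is Y = 1464 + 6P. Setting AD = SRAS gives 956 = 15P, so P = 63.73 and Y = 2420 − 9P = 1846.40.
Output 1846.40 is below potential 1968, so over time expected prices fall and SRAS shifts right until Y returns to 1968.
Long run: Y = 1968 on the AD curve gives 1968 = 2420 − 9P, so P = 50.22.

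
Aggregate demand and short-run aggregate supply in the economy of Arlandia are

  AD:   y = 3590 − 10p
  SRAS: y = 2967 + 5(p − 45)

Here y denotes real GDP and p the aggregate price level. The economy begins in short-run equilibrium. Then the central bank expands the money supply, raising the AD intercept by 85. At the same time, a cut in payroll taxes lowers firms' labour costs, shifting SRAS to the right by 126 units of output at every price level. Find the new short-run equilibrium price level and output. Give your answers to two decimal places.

p = 53.80, y = 3137.00

After both shocks: AD is y = 3675 − 10p and SRAS is y = 2868 + 5p.
Setting them equal: 807 = 15p, so p = 53.80.
Substituting into AD, y = 3137.00.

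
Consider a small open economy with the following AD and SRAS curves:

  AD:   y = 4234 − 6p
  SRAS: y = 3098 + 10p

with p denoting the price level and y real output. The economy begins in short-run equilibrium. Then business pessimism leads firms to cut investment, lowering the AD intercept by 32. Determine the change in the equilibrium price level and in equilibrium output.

This is a negative demand shock: AD shifts left.
New AD: y = 4202 − 6p.
Set AD = SRAS: 4202 − 6p = 3098 + 10p, so 1104 = 16p and p = 69.
y = 4202 − 6·69 = 3788.
Initially p = 71, y = 3808, so Δp = -2 and Δy = -20.

Δp = -2, Δy = -20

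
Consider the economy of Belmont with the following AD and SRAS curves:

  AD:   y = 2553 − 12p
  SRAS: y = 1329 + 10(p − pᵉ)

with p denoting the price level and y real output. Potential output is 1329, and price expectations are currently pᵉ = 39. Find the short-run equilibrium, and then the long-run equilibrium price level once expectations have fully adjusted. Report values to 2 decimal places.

Short run: with pᵉ = 39, SRAS is y = 939 + 10p. Setting AD = SRAS gives 1614 = 22p, so p = 73.36 and y = 2553 − 12p = 1672.64.
Output 1672.64 is above potential 1329, so over time expected prices rise and SRAS shifts left until y returns to 1329.
Long run: y = 1329 on the AD curve gives 1329 = 2553 − 12p, so p = 102.00.

Short run: p = 73.36, y = 1672.64. Long run: p = 102.00.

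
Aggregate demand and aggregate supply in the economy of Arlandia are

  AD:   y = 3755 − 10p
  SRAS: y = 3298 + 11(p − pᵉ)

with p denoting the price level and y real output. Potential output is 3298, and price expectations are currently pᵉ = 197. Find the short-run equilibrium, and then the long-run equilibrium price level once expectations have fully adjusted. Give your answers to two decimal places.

Short run: p = 124.95, y = 2505.48. Long run: p = 45.70.

Short run: with pᵉ = 197, SRAS is y = 1131 + 11p. Setting AD = SRAS gives 2624 = 21p, so p = 124.95 and y = 3755 − 10p = 2505.48.
Output 2505.48 is below potential 3298, so over time expected prices fall and SRAS shifts right until y returns to 3298.
Long run: y = 3298 on the AD curve gives 3298 = 3755 − 10p, so p = 45.70.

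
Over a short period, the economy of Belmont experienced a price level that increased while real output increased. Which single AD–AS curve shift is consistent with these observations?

P rose and Y rose. An AD shift moves P and Y in the same direction; an SRAS shift moves them in opposite directions.
Here P and Y moved in the same direction, so the AD curve shifted.
Since Y rose, AD shifted right.

AD shifted right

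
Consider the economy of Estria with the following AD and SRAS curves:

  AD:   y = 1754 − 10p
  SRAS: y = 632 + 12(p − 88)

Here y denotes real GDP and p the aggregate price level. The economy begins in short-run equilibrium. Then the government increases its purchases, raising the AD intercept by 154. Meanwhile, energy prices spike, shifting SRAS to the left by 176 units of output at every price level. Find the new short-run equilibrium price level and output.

After both shocks: AD is y = 1908 − 10p and SRAS is y = 12p − 600.
Setting them equal: 2508 = 22p, so p = 114.
y = 1908 − 10·114 = 768.

p = 114, y = 768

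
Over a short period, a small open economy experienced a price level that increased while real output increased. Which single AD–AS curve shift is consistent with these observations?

AD shifted right

P rose and Y rose. An AD shift moves P and Y in the same direction; an SRAS shift moves them in opposite directions.
Here P and Y moved in the same direction, so the AD curve shifted.
Since Y rose, AD shifted right.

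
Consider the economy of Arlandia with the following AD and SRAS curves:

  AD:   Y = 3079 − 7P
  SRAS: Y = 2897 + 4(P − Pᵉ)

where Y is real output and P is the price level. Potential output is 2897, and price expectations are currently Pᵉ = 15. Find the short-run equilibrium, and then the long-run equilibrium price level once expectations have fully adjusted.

Short run: with Pᵉ = 15, SRAS is Y = 2837 + 4P. Setting AD = SRAS gives 242 = 11P, so P = 22 and Y = 3079 − 7·22 = 2925.
Output 2925 is above potential 2897, so over time expected prices rise and SRAS shifts left until Y returns to 2897.
Long run: Y = 2897 on the AD curve gives 2897 = 3079 − 7P, so P = 26.

Short run: P = 22, Y = 2925. Long run: P = 26.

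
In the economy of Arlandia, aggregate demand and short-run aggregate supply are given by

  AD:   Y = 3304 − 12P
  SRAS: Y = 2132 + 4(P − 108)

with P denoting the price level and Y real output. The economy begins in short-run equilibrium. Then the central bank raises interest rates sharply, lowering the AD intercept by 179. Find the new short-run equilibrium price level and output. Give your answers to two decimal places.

P = 89.06, Y = 2056.25

This is a negative demand shock: AD shifts left.
New AD: Y = 3125 − 12P.
SRAS can be written Y = 1700 + 4P.
Set AD = SRAS: 3125 − 12P = 1700 + 4P, so 1425 = 16P and P = 89.06.
Substituting into AD, Y = 2056.25.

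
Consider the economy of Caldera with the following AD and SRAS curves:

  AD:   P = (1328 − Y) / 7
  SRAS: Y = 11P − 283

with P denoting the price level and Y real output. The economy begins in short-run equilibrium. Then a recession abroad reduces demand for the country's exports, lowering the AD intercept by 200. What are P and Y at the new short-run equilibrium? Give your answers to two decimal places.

This is a negative demand shock: AD shifts left.
New AD: Y = 1128 − 7P.
Set AD = SRAS: 1128 − 7P = 11P − 283, so 1411 = 18P and P = 78.39.
Substituting into AD, Y = 579.28.

P = 78.39, Y = 579.28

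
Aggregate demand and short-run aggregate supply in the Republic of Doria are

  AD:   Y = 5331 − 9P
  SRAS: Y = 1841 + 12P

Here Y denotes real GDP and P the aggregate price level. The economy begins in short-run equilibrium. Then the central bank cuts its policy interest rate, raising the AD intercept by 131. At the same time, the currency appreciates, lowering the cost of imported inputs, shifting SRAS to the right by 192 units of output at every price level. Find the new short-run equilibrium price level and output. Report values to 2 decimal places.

After both shocks: AD is Y = 5462 − 9P and SRAS is Y = 2033 + 12P.
Setting them equal: 3429 = 21P, so P = 163.29.
Substituting into AD, Y = 3992.43.

P = 163.29, Y = 3992.43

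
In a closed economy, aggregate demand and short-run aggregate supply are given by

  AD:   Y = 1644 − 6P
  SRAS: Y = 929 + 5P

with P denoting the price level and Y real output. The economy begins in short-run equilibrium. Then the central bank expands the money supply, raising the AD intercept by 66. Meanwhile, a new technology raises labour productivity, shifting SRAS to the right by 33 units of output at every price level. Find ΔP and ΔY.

After both shocks: AD is Y = 1710 − 6P and SRAS is Y = 962 + 5P.
Setting them equal: 748 = 11P, so P = 68.
Y = 1710 − 6·68 = 1302.
Initially P = 65, Y = 1254, so ΔP = +3 and ΔY = +48.

ΔP = +3, ΔY = +48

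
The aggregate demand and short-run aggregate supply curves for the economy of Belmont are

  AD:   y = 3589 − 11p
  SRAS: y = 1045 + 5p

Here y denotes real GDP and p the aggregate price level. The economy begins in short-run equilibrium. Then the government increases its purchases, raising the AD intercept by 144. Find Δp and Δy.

This is a positive demand shock: AD shifts right.
New AD: y = 3733 − 11p.
Set AD = SRAS: 3733 − 11p = 1045 + 5p, so 2688 = 16p and p = 168.
y = 3733 − 11·168 = 1885.
Initially p = 159, y = 1840, so Δp = +9 and Δy = +45.

Δp = +9, Δy = +45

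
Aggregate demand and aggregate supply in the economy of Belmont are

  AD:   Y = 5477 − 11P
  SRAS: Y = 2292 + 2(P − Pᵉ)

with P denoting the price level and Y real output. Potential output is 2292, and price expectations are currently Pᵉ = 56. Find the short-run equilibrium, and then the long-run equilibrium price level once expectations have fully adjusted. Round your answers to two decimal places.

Short run: P = 253.62, Y = 2687.23. Long run: P = 289.55.

Short run: with Pᵉ = 56, SRAS is Y = 2180 + 2P. Setting AD = SRAS gives 3297 = 13P, so P = 253.62 and Y = 5477 − 11P = 2687.23.
Output 2687.23 is above potential 2292, so over time expected prices rise and SRAS shifts left until Y returns to 2292.
Long run: Y = 2292 on the AD curve gives 2292 = 5477 − 11P, so P = 289.55.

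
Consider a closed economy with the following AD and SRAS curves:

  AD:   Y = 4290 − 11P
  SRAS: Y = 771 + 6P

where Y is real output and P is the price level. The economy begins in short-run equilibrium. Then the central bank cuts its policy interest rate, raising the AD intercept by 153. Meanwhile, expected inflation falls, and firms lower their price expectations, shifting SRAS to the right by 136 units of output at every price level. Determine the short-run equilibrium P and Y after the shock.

P = 208, Y = 2155

After both shocks: AD is Y = 4443 − 11P and SRAS is Y = 907 + 6P.
Setting them equal: 3536 = 17P, so P = 208.
Y = 4443 − 11·208 = 2155.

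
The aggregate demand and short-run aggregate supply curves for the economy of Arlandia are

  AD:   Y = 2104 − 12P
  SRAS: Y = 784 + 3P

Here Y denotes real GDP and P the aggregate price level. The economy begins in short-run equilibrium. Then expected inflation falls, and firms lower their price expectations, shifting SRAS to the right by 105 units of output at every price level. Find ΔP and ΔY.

ΔP = -7, ΔY = +84

This is a positive supply shock: SRAS shifts right.
New SRAS: Y = 889 + 3P.
Set AD = SRAS: 2104 − 12P = 889 + 3P, so 1215 = 15P and P = 81.
Y = 2104 − 12·81 = 1132.
Initially P = 88, Y = 1048, so ΔP = -7 and ΔY = +84.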